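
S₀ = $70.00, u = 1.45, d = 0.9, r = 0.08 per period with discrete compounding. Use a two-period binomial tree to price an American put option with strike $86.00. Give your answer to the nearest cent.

Risk-neutral probability p = (1 + 0.08 − 0.9)/(1.45 − 0.9) = 0.1800/0.5500 = 0.3273
Terminal stock prices: S_uu = 147.2, S_ud = 91.35, S_dd = 56.7
Terminal payoffs (K − S): max(-61.18, 0) = 0, max(-5.35, 0) = 0, max(29.3, 0) = 29.3
Node u (S = 101.5): continuation = 1/1.08·[0.3273·0.0000 + 0.6727·0.0000] = 0.0000; exercise value = 0.0000 ≤ continuation, so V_u = 0.0000
Node d (S = 63): continuation = 1/1.08·[0.3273·0.0000 + 0.6727·29.3000] = 18.2508; exercise value = 23.0000 > continuation, so V_d = 23.0000 (exercise)
Node 0 (S = 70): continuation = 1/1.08·[0.3273·0.0000 + 0.6727·23.0000] = 14.3266; exercise value = 16.0000 > continuation, so V_0 = 16.0000 (exercise)

$16.00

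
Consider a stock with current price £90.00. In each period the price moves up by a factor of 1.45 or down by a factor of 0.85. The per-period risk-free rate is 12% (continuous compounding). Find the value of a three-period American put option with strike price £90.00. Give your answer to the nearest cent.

£6.44

Risk-neutral probability p = (e^0.12 − 0.85)/(1.45 − 0.85) = 0.2775/0.6000 = 0.4625
Terminal stock prices: S_uuu = 274.4, S_uud = 160.8, S_udd = 94.29, S_ddd = 55.27
Terminal payoffs (K − S): max(-184.4, 0) = 0, max(-70.84, 0) = 0, max(-4.286, 0) = 0, max(34.73, 0) = 34.73
Node uu (S = 189.2): continuation = e^(−0.12)·[0.4625·0.0000 + 0.5375·0.0000] = 0.0000; exercise value = 0.0000 ≤ continuation, so V_uu = 0.0000
Node ud (S = 110.9): continuation = e^(−0.12)·[0.4625·0.0000 + 0.5375·0.0000] = 0.0000; exercise value = 0.0000 ≤ continuation, so V_ud = 0.0000
Node dd (S = 65.02): continuation = e^(−0.12)·[0.4625·0.0000 + 0.5375·34.7288] = 16.5560; exercise value = 24.9750 > continuation, so V_dd = 24.9750 (exercise)
Node u (S = 130.5): continuation = e^(−0.12)·[0.4625·0.0000 + 0.5375·0.0000] = 0.0000; exercise value = 0.0000 ≤ continuation, so V_u = 0.0000
Node d (S = 76.5): continuation = e^(−0.12)·[0.4625·0.0000 + 0.5375·24.9750] = 11.9062; exercise value = 13.5000 > continuation, so V_d = 13.5000 (exercise)
Node 0 (S = 90): continuation = e^(−0.12)·[0.4625·0.0000 + 0.5375·13.5000] = 6.4358; exercise value = 0.0000 ≤ continuation, so V_0 = 6.4358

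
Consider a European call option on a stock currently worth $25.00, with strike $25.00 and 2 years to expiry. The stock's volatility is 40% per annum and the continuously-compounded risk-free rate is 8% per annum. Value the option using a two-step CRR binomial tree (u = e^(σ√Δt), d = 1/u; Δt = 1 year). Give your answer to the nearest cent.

CRR parameters: u = e^(σ√Δt) = e^(0.4·√1) = 1.4918, d = 1/u = 0.6703
Per-period rate: rΔt = 0.08·1 = 0.08, so R = e^0.08 = 1.0833
Risk-neutral probability p = (e^0.08 − 0.6703)/(1.4918 − 0.6703) = 0.4130/0.8215 = 0.5027
Terminal stock prices: S_uu = 55.64, S_ud = 25, S_dd = 11.23
Terminal payoffs (S − K): max(30.64, 0) = 30.64, max(0, 0) = 0, max(-13.77, 0) = 0
Node u (S = 37.3): V_u = e^(−0.08)·[0.5027·30.6385 + 0.4973·0.0000] = 14.2177
Node d (S = 16.76): V_d = e^(−0.08)·[0.5027·0.0000 + 0.4973·0.0000] = 0.0000
Node 0 (S = 25): V_0 = e^(−0.08)·[0.5027·14.2177 + 0.4973·0.0000] = 6.5977

$6.60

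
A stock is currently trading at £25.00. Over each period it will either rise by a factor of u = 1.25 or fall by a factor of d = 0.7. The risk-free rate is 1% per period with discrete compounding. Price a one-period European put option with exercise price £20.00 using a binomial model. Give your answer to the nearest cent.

£1.08

Risk-neutral probability p = (1 + 0.01 − 0.7)/(1.25 − 0.7) = 0.3100/0.5500 = 0.5636
Terminal stock prices: S_u = 31.25, S_d = 17.5
Terminal payoffs (K − S): max(-11.25, 0) = 0, max(2.5, 0) = 2.5
Node 0 (S = 25): V_0 = 1/1.01·[0.5636·0.0000 + 0.4364·2.5000] = 1.0801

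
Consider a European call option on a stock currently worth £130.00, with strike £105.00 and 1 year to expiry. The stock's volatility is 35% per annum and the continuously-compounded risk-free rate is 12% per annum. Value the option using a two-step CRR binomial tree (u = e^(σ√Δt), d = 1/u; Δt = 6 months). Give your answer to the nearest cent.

£41.25

CRR parameters: u = e^(σ√Δt) = e^(0.35·√0.5) = 1.2808, d = 1/u = 0.7808
Per-period rate: rΔt = 0.12·0.5 = 0.06, so R = e^0.06 = 1.0618
Risk-neutral probability p = (e^0.06 − 0.7808)/(1.2808 − 0.7808) = 0.2811/0.5000 = 0.5621
Terminal stock prices: S_uu = 213.3, S_ud = 130, S_dd = 79.25
Terminal payoffs (S − K): max(108.3, 0) = 108.3, max(25, 0) = 25, max(-25.75, 0) = 0
Node u (S = 166.5): V_u = e^(−0.06)·[0.5621·108.2594 + 0.4379·25.0000] = 67.6191
Node d (S = 101.5): V_d = e^(−0.06)·[0.5621·25.0000 + 0.4379·0.0000] = 13.2343
Node 0 (S = 130): V_0 = e^(−0.06)·[0.5621·67.6191 + 0.4379·13.2343] = 41.2533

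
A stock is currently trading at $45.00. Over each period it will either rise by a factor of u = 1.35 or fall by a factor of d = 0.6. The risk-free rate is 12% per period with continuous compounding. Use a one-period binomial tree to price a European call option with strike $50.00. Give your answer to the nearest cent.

$6.71

Risk-neutral probability p = (e^0.12 − 0.6)/(1.35 − 0.6) = 0.5275/0.7500 = 0.7033
Terminal stock prices: S_u = 60.75, S_d = 27
Terminal payoffs (S − K): max(10.75, 0) = 10.75, max(-23, 0) = 0
Node 0 (S = 45): V_0 = e^(−0.12)·[0.7033·10.7500 + 0.2967·0.0000] = 6.7058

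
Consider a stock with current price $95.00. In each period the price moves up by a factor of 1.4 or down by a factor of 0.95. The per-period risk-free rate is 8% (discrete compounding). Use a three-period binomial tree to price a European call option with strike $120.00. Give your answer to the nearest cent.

$10.74

Risk-neutral probability p = (1 + 0.08 − 0.95)/(1.4 − 0.95) = 0.1300/0.4500 = 0.2889
Terminal stock prices: S_uuu = 260.7, S_uud = 176.9, S_udd = 120, S_ddd = 81.45
Terminal payoffs (S − K): max(140.7, 0) = 140.7, max(56.89, 0) = 56.89, max(0.0325, 0) = 0.0325, max(-38.55, 0) = 0
Node uu (S = 186.2): V_uu = 1/1.08·[0.2889·140.6800 + 0.7111·56.8900] = 75.0889
Node ud (S = 126.3): V_ud = 1/1.08·[0.2889·56.8900 + 0.7111·0.0325] = 15.2389
Node dd (S = 85.74): V_dd = 1/1.08·[0.2889·0.0325 + 0.7111·0.0000] = 0.0087
Node u (S = 133): V_u = 1/1.08·[0.2889·75.0889 + 0.7111·15.2389] = 30.1193
Node d (S = 90.25): V_d = 1/1.08·[0.2889·15.2389 + 0.7111·0.0087] = 4.0820
Node 0 (S = 95): V_0 = 1/1.08·[0.2889·30.1193 + 0.7111·4.0820] = 10.7443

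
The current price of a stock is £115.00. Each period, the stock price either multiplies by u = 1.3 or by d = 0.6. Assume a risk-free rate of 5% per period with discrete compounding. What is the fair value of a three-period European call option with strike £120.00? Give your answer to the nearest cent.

£30.44

Risk-neutral probability p = (1 + 0.05 − 0.6)/(1.3 − 0.6) = 0.4500/0.7000 = 0.6429
Terminal stock prices: S_uuu = 252.7, S_uud = 116.6, S_udd = 53.82, S_ddd = 24.84
Terminal payoffs (S − K): max(132.7, 0) = 132.7, max(-3.39, 0) = 0, max(-66.18, 0) = 0, max(-95.16, 0) = 0
Node uu (S = 194.4): V_uu = 1/1.05·[0.6429·132.6550 + 0.3571·0.0000] = 81.2173
Node ud (S = 89.7): V_ud = 1/1.05·[0.6429·0.0000 + 0.3571·0.0000] = 0.0000
Node dd (S = 41.4): V_dd = 1/1.05·[0.6429·0.0000 + 0.3571·0.0000] = 0.0000
Node u (S = 149.5): V_u = 1/1.05·[0.6429·81.2173 + 0.3571·0.0000] = 49.7249
Node d (S = 69): V_d = 1/1.05·[0.6429·0.0000 + 0.3571·0.0000] = 0.0000
Node 0 (S = 115): V_0 = 1/1.05·[0.6429·49.7249 + 0.3571·0.0000] = 30.4438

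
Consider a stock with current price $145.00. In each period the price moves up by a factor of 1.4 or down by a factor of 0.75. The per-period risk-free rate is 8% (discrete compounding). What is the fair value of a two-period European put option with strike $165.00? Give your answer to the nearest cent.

Risk-neutral probability p = (1 + 0.08 − 0.75)/(1.4 − 0.75) = 0.3300/0.6500 = 0.5077
Terminal stock prices: S_uu = 284.2, S_ud = 152.2, S_dd = 81.56
Terminal payoffs (K − S): max(-119.2, 0) = 0, max(12.75, 0) = 12.75, max(83.44, 0) = 83.44
Node u (S = 203): V_u = 1/1.08·[0.5077·0.0000 + 0.4923·12.7500] = 5.8120
Node d (S = 108.8): V_d = 1/1.08·[0.5077·12.7500 + 0.4923·83.4375] = 44.0278
Node 0 (S = 145): V_0 = 1/1.08·[0.5077·5.8120 + 0.4923·44.0278] = 22.8018

$22.80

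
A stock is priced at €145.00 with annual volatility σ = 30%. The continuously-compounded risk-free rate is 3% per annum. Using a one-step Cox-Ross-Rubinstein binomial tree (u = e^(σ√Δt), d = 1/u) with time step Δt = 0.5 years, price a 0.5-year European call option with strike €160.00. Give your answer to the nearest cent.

CRR parameters: u = e^(σ√Δt) = e^(0.3·√0.5) = 1.2363, d = 1/u = 0.8089
Per-period rate: rΔt = 0.03·0.5 = 0.015, so R = e^0.015 = 1.0151
Risk-neutral probability p = (e^0.015 − 0.8089)/(1.2363 − 0.8089) = 0.2063/0.4275 = 0.4825
Terminal stock prices: S_u = 179.3, S_d = 117.3
Terminal payoffs (S − K): max(19.27, 0) = 19.27, max(-42.72, 0) = 0
Node 0 (S = 145): V_0 = e^(−0.015)·[0.4825·19.2651 + 0.5175·0.0000] = 9.1574

€9.16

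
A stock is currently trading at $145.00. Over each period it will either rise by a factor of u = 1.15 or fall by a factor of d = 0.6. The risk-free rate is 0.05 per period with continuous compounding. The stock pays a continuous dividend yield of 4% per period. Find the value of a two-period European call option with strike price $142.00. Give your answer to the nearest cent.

Per-period risk-free factor R = e^0.05 = 1.0513; dividend-adjusted growth = e^(0.05−0.04) = 1.0101.
Risk-neutral probability p = (1.0101 − 0.6)/(1.15 − 0.6) = 0.4101/0.5500 = 0.7455
Terminal stock prices: S_uu = 191.8, S_ud = 100, S_dd = 52.2
Terminal payoffs (S − K): max(49.76, 0) = 49.76, max(-41.95, 0) = 0, max(-89.8, 0) = 0
Node u (S = 166.8): V_u = e^(−0.05)·[0.7455·49.7625 + 0.2545·0.0000] = 35.2908
Node d (S = 87): V_d = e^(−0.05)·[0.7455·0.0000 + 0.2545·0.0000] = 0.0000
Node 0 (S = 145): V_0 = e^(−0.05)·[0.7455·35.2908 + 0.2545·0.0000] = 25.0277

$25.03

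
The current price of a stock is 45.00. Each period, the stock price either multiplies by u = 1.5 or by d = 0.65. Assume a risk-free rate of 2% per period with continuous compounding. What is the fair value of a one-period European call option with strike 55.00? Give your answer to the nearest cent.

Risk-neutral probability p = (e^0.02 − 0.65)/(1.5 − 0.65) = 0.3702/0.8500 = 0.4355
Terminal stock prices: S_u = 67.5, S_d = 29.25
Terminal payoffs (S − K): max(12.5, 0) = 12.5, max(-25.75, 0) = 0
Node 0 (S = 45): V_0 = e^(−0.02)·[0.4355·12.5000 + 0.5645·0.0000] = 5.3363

5.34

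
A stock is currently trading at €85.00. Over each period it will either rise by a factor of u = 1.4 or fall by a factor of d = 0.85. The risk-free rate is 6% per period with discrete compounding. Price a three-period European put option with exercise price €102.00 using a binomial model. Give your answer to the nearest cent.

€15.77

Risk-neutral probability p = (1 + 0.06 − 0.85)/(1.4 − 0.85) = 0.2100/0.5500 = 0.3818
Terminal stock prices: S_uuu = 233.2, S_uud = 141.6, S_udd = 85.98, S_ddd = 52.2
Terminal payoffs (K − S): max(-131.2, 0) = 0, max(-39.61, 0) = 0, max(16.02, 0) = 16.02, max(49.8, 0) = 49.8
Node uu (S = 166.6): V_uu = 1/1.06·[0.3818·0.0000 + 0.6182·0.0000] = 0.0000
Node ud (S = 101.1): V_ud = 1/1.06·[0.3818·0.0000 + 0.6182·16.0225] = 9.3442
Node dd (S = 61.41): V_dd = 1/1.06·[0.3818·16.0225 + 0.6182·49.7994] = 34.8139
Node u (S = 119): V_u = 1/1.06·[0.3818·0.0000 + 0.6182·9.3442] = 5.4494
Node d (S = 72.25): V_d = 1/1.06·[0.3818·9.3442 + 0.6182·34.8139] = 23.6690
Node 0 (S = 85): V_0 = 1/1.06·[0.3818·5.4494 + 0.6182·23.6690] = 15.7664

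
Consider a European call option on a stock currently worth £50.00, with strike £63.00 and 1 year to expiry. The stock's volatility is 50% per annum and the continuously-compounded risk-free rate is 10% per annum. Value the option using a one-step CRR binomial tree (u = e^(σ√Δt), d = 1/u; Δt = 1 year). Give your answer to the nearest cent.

CRR parameters: u = e^(σ√Δt) = e^(0.5·√1) = 1.6487, d = 1/u = 0.6065
Per-period rate: rΔt = 0.1·1 = 0.1, so R = e^0.1 = 1.1052
Risk-neutral probability p = (e^0.1 − 0.6065)/(1.6487 − 0.6065) = 0.4986/1.0422 = 0.4785
Terminal stock prices: S_u = 82.44, S_d = 30.33
Terminal payoffs (S − K): max(19.44, 0) = 19.44, max(-32.67, 0) = 0
Node 0 (S = 50): V_0 = e^(−0.1)·[0.4785·19.4361 + 0.5215·0.0000] = 8.4143

£8.41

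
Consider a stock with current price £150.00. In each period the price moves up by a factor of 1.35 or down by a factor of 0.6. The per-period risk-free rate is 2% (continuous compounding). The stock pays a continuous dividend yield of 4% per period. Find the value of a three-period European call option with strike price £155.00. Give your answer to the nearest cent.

Per-period risk-free factor R = e^0.02 = 1.0202; dividend-adjusted growth = e^(0.02−0.04) = 0.9802.
Risk-neutral probability p = (0.9802 − 0.6)/(1.35 − 0.6) = 0.3802/0.7500 = 0.5069
Terminal stock prices: S_uuu = 369.1, S_uud = 164, S_udd = 72.9, S_ddd = 32.4
Terminal payoffs (S − K): max(214.1, 0) = 214.1, max(9.025, 0) = 9.025, max(-82.1, 0) = 0, max(-122.6, 0) = 0
Node uu (S = 273.4): V_uu = e^(−0.02)·[0.5069·214.0563 + 0.4931·9.0250] = 110.7250
Node ud (S = 121.5): V_ud = e^(−0.02)·[0.5069·9.0250 + 0.4931·0.0000] = 4.4845
Node dd (S = 54): V_dd = e^(−0.02)·[0.5069·0.0000 + 0.4931·0.0000] = 0.0000
Node u (S = 202.5): V_u = e^(−0.02)·[0.5069·110.7250 + 0.4931·4.4845] = 57.1859
Node d (S = 90): V_d = e^(−0.02)·[0.5069·4.4845 + 0.4931·0.0000] = 2.2283
Node 0 (S = 150): V_0 = e^(−0.02)·[0.5069·57.1859 + 0.4931·2.2283] = 29.4923

£29.49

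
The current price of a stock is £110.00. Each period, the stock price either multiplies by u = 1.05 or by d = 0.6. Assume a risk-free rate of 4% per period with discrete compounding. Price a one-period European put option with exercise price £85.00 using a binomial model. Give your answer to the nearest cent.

£0.41

Risk-neutral probability p = (1 + 0.04 − 0.6)/(1.05 − 0.6) = 0.4400/0.4500 = 0.9778
Terminal stock prices: S_u = 115.5, S_d = 66
Terminal payoffs (K − S): max(-30.5, 0) = 0, max(19, 0) = 19
Node 0 (S = 110): V_0 = 1/1.04·[0.9778·0.0000 + 0.0222·19.0000] = 0.4060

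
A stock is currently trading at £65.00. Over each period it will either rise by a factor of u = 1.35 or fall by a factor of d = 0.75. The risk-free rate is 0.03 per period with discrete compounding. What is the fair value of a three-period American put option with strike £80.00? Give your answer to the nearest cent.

Risk-neutral probability p = (1 + 0.03 − 0.75)/(1.35 − 0.75) = 0.2800/0.6000 = 0.4667
Terminal stock prices: S_uuu = 159.9, S_uud = 88.85, S_udd = 49.36, S_ddd = 27.42
Terminal payoffs (K − S): max(-79.92, 0) = 0, max(-8.847, 0) = 0, max(30.64, 0) = 30.64, max(52.58, 0) = 52.58
Node uu (S = 118.5): continuation = 1/1.03·[0.4667·0.0000 + 0.5333·0.0000] = 0.0000; exercise value = 0.0000 ≤ continuation, so V_uu = 0.0000
Node ud (S = 65.81): continuation = 1/1.03·[0.4667·0.0000 + 0.5333·30.6406] = 15.8657; exercise value = 14.1875 ≤ continuation, so V_ud = 15.8657
Node dd (S = 36.56): continuation = 1/1.03·[0.4667·30.6406 + 0.5333·52.5781] = 41.1074; exercise value = 43.4375 > continuation, so V_dd = 43.4375 (exercise)
Node u (S = 87.75): continuation = 1/1.03·[0.4667·0.0000 + 0.5333·15.8657] = 8.2152; exercise value = 0.0000 ≤ continuation, so V_u = 8.2152
Node d (S = 48.75): continuation = 1/1.03·[0.4667·15.8657 + 0.5333·43.4375] = 29.6803; exercise value = 31.2500 > continuation, so V_d = 31.2500 (exercise)
Node 0 (S = 65): continuation = 1/1.03·[0.4667·8.2152 + 0.5333·31.2500] = 19.9033; exercise value = 15.0000 ≤ continuation, so V_0 = 19.9033

£19.90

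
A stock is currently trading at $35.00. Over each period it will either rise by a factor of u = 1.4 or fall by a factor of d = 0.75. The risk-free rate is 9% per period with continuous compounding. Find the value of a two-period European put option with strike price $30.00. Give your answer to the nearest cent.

Risk-neutral probability p = (e^0.09 − 0.75)/(1.4 − 0.75) = 0.3442/0.6500 = 0.5295
Terminal stock prices: S_uu = 68.6, S_ud = 36.75, S_dd = 19.69
Terminal payoffs (K − S): max(-38.6, 0) = 0, max(-6.75, 0) = 0, max(10.31, 0) = 10.31
Node u (S = 49): V_u = e^(−0.09)·[0.5295·0.0000 + 0.4705·0.0000] = 0.0000
Node d (S = 26.25): V_d = e^(−0.09)·[0.5295·0.0000 + 0.4705·10.3125] = 4.4344
Node 0 (S = 35): V_0 = e^(−0.09)·[0.5295·0.0000 + 0.4705·4.4344] = 1.9068

$1.91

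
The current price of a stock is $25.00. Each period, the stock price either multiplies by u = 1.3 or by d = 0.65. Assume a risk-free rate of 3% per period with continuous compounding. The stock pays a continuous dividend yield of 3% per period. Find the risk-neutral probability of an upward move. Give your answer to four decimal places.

p = 0.5385

Per-period risk-free factor R = e^0.03 = 1.0305; dividend-adjusted growth = e^(0.03−0.03) = 1.0000.
Risk-neutral probability p = (1.0000 − 0.65)/(1.3 − 0.65) = 0.3500/0.6500 = 0.5385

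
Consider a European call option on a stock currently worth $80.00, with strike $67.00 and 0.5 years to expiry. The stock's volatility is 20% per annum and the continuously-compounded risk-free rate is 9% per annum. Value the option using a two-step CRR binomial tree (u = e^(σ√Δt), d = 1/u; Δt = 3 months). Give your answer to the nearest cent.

CRR parameters: u = e^(σ√Δt) = e^(0.2·√0.25) = 1.1052, d = 1/u = 0.9048
Per-period rate: rΔt = 0.09·0.25 = 0.0225, so R = e^0.0225 = 1.0228
Risk-neutral probability p = (e^0.0225 − 0.9048)/(1.1052 − 0.9048) = 0.1179/0.2003 = 0.5886
Terminal stock prices: S_uu = 97.71, S_ud = 80, S_dd = 65.5
Terminal payoffs (S − K): max(30.71, 0) = 30.71, max(13, 0) = 13, max(-1.502, 0) = 0
Node u (S = 88.41): V_u = e^(−0.0225)·[0.5886·30.7122 + 0.4114·13.0000] = 22.9043
Node d (S = 72.39): V_d = e^(−0.0225)·[0.5886·13.0000 + 0.4114·0.0000] = 7.4816
Node 0 (S = 80): V_0 = e^(−0.0225)·[0.5886·22.9043 + 0.4114·7.4816] = 16.1911

$16.19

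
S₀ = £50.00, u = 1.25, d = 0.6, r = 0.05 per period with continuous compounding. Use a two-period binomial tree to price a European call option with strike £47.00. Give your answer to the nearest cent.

£13.57

Risk-neutral probability p = (e^0.05 − 0.6)/(1.25 − 0.6) = 0.4513/0.6500 = 0.6943
Terminal stock prices: S_uu = 78.12, S_ud = 37.5, S_dd = 18
Terminal payoffs (S − K): max(31.12, 0) = 31.12, max(-9.5, 0) = 0, max(-29, 0) = 0
Node u (S = 62.5): V_u = e^(−0.05)·[0.6943·31.1250 + 0.3057·0.0000] = 20.5551
Node d (S = 30): V_d = e^(−0.05)·[0.6943·0.0000 + 0.3057·0.0000] = 0.0000
Node 0 (S = 50): V_0 = e^(−0.05)·[0.6943·20.5551 + 0.3057·0.0000] = 13.5746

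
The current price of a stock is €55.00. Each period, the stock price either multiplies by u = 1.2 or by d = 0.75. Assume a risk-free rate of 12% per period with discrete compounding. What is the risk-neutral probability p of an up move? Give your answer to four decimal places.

Risk-neutral probability p = (1 + 0.12 − 0.75)/(1.2 − 0.75) = 0.3700/0.4500 = 0.8222

p = 0.8222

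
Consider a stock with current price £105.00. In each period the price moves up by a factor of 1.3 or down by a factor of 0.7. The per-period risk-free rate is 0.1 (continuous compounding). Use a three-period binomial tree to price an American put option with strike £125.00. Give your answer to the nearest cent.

Risk-neutral probability p = (e^0.1 − 0.7)/(1.3 − 0.7) = 0.4052/0.6000 = 0.6753
Terminal stock prices: S_uuu = 230.7, S_uud = 124.2, S_udd = 66.88, S_ddd = 36.01
Terminal payoffs (K − S): max(-105.7, 0) = 0, max(0.785, 0) = 0.785, max(58.12, 0) = 58.12, max(88.99, 0) = 88.99
Node uu (S = 177.5): continuation = e^(−0.1)·[0.6753·0.0000 + 0.3247·0.7850] = 0.2306; exercise value = 0.0000 ≤ continuation, so V_uu = 0.2306
Node ud (S = 95.55): continuation = e^(−0.1)·[0.6753·0.7850 + 0.3247·58.1150] = 17.5547; exercise value = 29.4500 > continuation, so V_ud = 29.4500 (exercise)
Node dd (S = 51.45): continuation = e^(−0.1)·[0.6753·58.1150 + 0.3247·88.9850] = 61.6547; exercise value = 73.5500 > continuation, so V_dd = 73.5500 (exercise)
Node u (S = 136.5): continuation = e^(−0.1)·[0.6753·0.2306 + 0.3247·29.4500] = 8.7938; exercise value = 0.0000 ≤ continuation, so V_u = 8.7938
Node d (S = 73.5): continuation = e^(−0.1)·[0.6753·29.4500 + 0.3247·73.5500] = 39.6047; exercise value = 51.5000 > continuation, so V_d = 51.5000 (exercise)
Node 0 (S = 105): continuation = e^(−0.1)·[0.6753·8.7938 + 0.3247·51.5000] = 20.5046; exercise value = 20.0000 ≤ continuation, so V_0 = 20.5046

£20.50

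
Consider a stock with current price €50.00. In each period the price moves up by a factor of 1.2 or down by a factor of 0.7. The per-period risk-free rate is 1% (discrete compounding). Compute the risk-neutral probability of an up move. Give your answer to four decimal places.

p = 0.6200

Risk-neutral probability p = (1 + 0.01 − 0.7)/(1.2 − 0.7) = 0.3100/0.5000 = 0.6200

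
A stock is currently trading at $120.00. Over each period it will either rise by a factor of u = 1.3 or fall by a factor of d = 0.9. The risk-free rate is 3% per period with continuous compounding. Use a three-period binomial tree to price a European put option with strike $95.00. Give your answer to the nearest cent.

$2.10

Risk-neutral probability p = (e^0.03 − 0.9)/(1.3 − 0.9) = 0.1305/0.4000 = 0.3261
Terminal stock prices: S_uuu = 263.6, S_uud = 182.5, S_udd = 126.4, S_ddd = 87.48
Terminal payoffs (K − S): max(-168.6, 0) = 0, max(-87.52, 0) = 0, max(-31.36, 0) = 0, max(7.52, 0) = 7.52
Node uu (S = 202.8): V_uu = e^(−0.03)·[0.3261·0.0000 + 0.6739·0.0000] = 0.0000
Node ud (S = 140.4): V_ud = e^(−0.03)·[0.3261·0.0000 + 0.6739·0.0000] = 0.0000
Node dd (S = 97.2): V_dd = e^(−0.03)·[0.3261·0.0000 + 0.6739·7.5200] = 4.9177
Node u (S = 156): V_u = e^(−0.03)·[0.3261·0.0000 + 0.6739·0.0000] = 0.0000
Node d (S = 108): V_d = e^(−0.03)·[0.3261·0.0000 + 0.6739·4.9177] = 3.2159
Node 0 (S = 120): V_0 = e^(−0.03)·[0.3261·0.0000 + 0.6739·3.2159] = 2.1030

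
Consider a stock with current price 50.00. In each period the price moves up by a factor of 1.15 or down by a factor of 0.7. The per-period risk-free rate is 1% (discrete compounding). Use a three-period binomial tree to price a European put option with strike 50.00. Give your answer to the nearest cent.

Risk-neutral probability p = (1 + 0.01 − 0.7)/(1.15 − 0.7) = 0.3100/0.4500 = 0.6889
Terminal stock prices: S_uuu = 76.04, S_uud = 46.29, S_udd = 28.17, S_ddd = 17.15
Terminal payoffs (K − S): max(-26.04, 0) = 0, max(3.713, 0) = 3.713, max(21.83, 0) = 21.83, max(32.85, 0) = 32.85
Node uu (S = 66.12): V_uu = 1/1.01·[0.6889·0.0000 + 0.3111·3.7125] = 1.1436
Node ud (S = 40.25): V_ud = 1/1.01·[0.6889·3.7125 + 0.3111·21.8250] = 9.2550
Node dd (S = 24.5): V_dd = 1/1.01·[0.6889·21.8250 + 0.3111·32.8500] = 25.0050
Node u (S = 57.5): V_u = 1/1.01·[0.6889·1.1436 + 0.3111·9.2550] = 3.6308
Node d (S = 35): V_d = 1/1.01·[0.6889·9.2550 + 0.3111·25.0050] = 14.0148
Node 0 (S = 50): V_0 = 1/1.01·[0.6889·3.6308 + 0.3111·14.0148] = 6.7934

6.79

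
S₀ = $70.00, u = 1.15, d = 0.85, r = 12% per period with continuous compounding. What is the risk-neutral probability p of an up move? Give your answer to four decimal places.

Risk-neutral probability p = (e^0.12 − 0.85)/(1.15 − 0.85) = 0.2775/0.3000 = 0.9250

p = 0.9250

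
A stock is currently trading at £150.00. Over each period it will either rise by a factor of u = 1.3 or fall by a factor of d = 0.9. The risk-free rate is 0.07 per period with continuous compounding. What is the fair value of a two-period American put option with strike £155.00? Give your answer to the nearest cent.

£10.61

Risk-neutral probability p = (e^0.07 − 0.9)/(1.3 − 0.9) = 0.1725/0.4000 = 0.4313
Terminal stock prices: S_uu = 253.5, S_ud = 175.5, S_dd = 121.5
Terminal payoffs (K − S): max(-98.5, 0) = 0, max(-20.5, 0) = 0, max(33.5, 0) = 33.5
Node u (S = 195): continuation = e^(−0.07)·[0.4313·0.0000 + 0.5687·0.0000] = 0.0000; exercise value = 0.0000 ≤ continuation, so V_u = 0.0000
Node d (S = 135): continuation = e^(−0.07)·[0.4313·0.0000 + 0.5687·33.5000] = 17.7644; exercise value = 20.0000 > continuation, so V_d = 20.0000 (exercise)
Node 0 (S = 150): continuation = e^(−0.07)·[0.4313·0.0000 + 0.5687·20.0000] = 10.6056; exercise value = 5.0000 ≤ continuation, so V_0 = 10.6056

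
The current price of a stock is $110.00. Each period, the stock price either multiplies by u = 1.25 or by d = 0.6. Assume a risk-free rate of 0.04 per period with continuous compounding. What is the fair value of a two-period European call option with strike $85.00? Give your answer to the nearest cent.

Risk-neutral probability p = (e^0.04 − 0.6)/(1.25 − 0.6) = 0.4408/0.6500 = 0.6782
Terminal stock prices: S_uu = 171.9, S_ud = 82.5, S_dd = 39.6
Terminal payoffs (S − K): max(86.88, 0) = 86.88, max(-2.5, 0) = 0, max(-45.4, 0) = 0
Node u (S = 137.5): V_u = e^(−0.04)·[0.6782·86.8750 + 0.3218·0.0000] = 56.6059
Node d (S = 66): V_d = e^(−0.04)·[0.6782·0.0000 + 0.3218·0.0000] = 0.0000
Node 0 (S = 110): V_0 = e^(−0.04)·[0.6782·56.6059 + 0.3218·0.0000] = 36.8832

$36.88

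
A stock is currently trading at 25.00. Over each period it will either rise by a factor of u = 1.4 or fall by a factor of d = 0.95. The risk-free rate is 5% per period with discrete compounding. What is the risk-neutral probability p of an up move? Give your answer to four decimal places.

p = 0.2222

Risk-neutral probability p = (1 + 0.05 − 0.95)/(1.4 − 0.95) = 0.1000/0.4500 = 0.2222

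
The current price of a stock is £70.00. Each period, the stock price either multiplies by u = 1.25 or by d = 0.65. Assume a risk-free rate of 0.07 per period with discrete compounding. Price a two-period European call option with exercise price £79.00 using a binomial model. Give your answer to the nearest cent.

£13.00

Risk-neutral probability p = (1 + 0.07 − 0.65)/(1.25 − 0.65) = 0.4200/0.6000 = 0.7000
Terminal stock prices: S_uu = 109.4, S_ud = 56.88, S_dd = 29.58
Terminal payoffs (S − K): max(30.38, 0) = 30.38, max(-22.12, 0) = 0, max(-49.42, 0) = 0
Node u (S = 87.5): V_u = 1/1.07·[0.7000·30.3750 + 0.3000·0.0000] = 19.8715
Node d (S = 45.5): V_d = 1/1.07·[0.7000·0.0000 + 0.3000·0.0000] = 0.0000
Node 0 (S = 70): V_0 = 1/1.07·[0.7000·19.8715 + 0.3000·0.0000] = 13.0000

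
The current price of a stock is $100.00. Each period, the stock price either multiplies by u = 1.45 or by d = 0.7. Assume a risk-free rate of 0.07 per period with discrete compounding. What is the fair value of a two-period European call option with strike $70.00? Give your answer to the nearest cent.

Risk-neutral probability p = (1 + 0.07 − 0.7)/(1.45 − 0.7) = 0.3700/0.7500 = 0.4933
Terminal stock prices: S_uu = 210.2, S_ud = 101.5, S_dd = 49
Terminal payoffs (S − K): max(140.2, 0) = 140.2, max(31.5, 0) = 31.5, max(-21, 0) = 0
Node u (S = 145): V_u = 1/1.07·[0.4933·140.2500 + 0.5067·31.5000] = 79.5794
Node d (S = 70): V_d = 1/1.07·[0.4933·31.5000 + 0.5067·0.0000] = 14.5234
Node 0 (S = 100): V_0 = 1/1.07·[0.4933·79.5794 + 0.5067·14.5234] = 43.5679

$43.57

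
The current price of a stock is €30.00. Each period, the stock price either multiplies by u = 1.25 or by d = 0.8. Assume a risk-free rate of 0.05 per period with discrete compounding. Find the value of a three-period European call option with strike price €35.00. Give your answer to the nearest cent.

Risk-neutral probability p = (1 + 0.05 − 0.8)/(1.25 − 0.8) = 0.2500/0.4500 = 0.5556
Terminal stock prices: S_uuu = 58.59, S_uud = 37.5, S_udd = 24, S_ddd = 15.36
Terminal payoffs (S − K): max(23.59, 0) = 23.59, max(2.5, 0) = 2.5, max(-11, 0) = 0, max(-19.64, 0) = 0
Node uu (S = 46.88): V_uu = 1/1.05·[0.5556·23.5938 + 0.4444·2.5000] = 13.5417
Node ud (S = 30): V_ud = 1/1.05·[0.5556·2.5000 + 0.4444·0.0000] = 1.3228
Node dd (S = 19.2): V_dd = 1/1.05·[0.5556·0.0000 + 0.4444·0.0000] = 0.0000
Node u (S = 37.5): V_u = 1/1.05·[0.5556·13.5417 + 0.4444·1.3228] = 7.7248
Node d (S = 24): V_d = 1/1.05·[0.5556·1.3228 + 0.4444·0.0000] = 0.6999
Node 0 (S = 30): V_0 = 1/1.05·[0.5556·7.7248 + 0.4444·0.6999] = 4.3834

€4.38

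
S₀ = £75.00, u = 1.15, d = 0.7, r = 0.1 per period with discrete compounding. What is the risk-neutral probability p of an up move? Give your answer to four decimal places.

p = 0.8889

Risk-neutral probability p = (1 + 0.1 − 0.7)/(1.15 − 0.7) = 0.4000/0.4500 = 0.8889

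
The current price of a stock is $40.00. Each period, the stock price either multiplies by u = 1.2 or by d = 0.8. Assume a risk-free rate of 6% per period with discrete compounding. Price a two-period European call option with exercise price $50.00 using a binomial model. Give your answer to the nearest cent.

$2.86

Risk-neutral probability p = (1 + 0.06 − 0.8)/(1.2 − 0.8) = 0.2600/0.4000 = 0.6500
Terminal stock prices: S_uu = 57.6, S_ud = 38.4, S_dd = 25.6
Terminal payoffs (S − K): max(7.6, 0) = 7.6, max(-11.6, 0) = 0, max(-24.4, 0) = 0
Node u (S = 48): V_u = 1/1.06·[0.6500·7.6000 + 0.3500·0.0000] = 4.6604
Node d (S = 32): V_d = 1/1.06·[0.6500·0.0000 + 0.3500·0.0000] = 0.0000
Node 0 (S = 40): V_0 = 1/1.06·[0.6500·4.6604 + 0.3500·0.0000] = 2.8578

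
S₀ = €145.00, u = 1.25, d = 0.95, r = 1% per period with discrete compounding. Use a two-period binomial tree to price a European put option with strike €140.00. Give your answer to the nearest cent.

Risk-neutral probability p = (1 + 0.01 − 0.95)/(1.25 − 0.95) = 0.0600/0.3000 = 0.2000
Terminal stock prices: S_uu = 226.6, S_ud = 172.2, S_dd = 130.9
Terminal payoffs (K − S): max(-86.56, 0) = 0, max(-32.19, 0) = 0, max(9.138, 0) = 9.138
Node u (S = 181.2): V_u = 1/1.01·[0.2000·0.0000 + 0.8000·0.0000] = 0.0000
Node d (S = 137.8): V_d = 1/1.01·[0.2000·0.0000 + 0.8000·9.1375] = 7.2376
Node 0 (S = 145): V_0 = 1/1.01·[0.2000·0.0000 + 0.8000·7.2376] = 5.7328

€5.73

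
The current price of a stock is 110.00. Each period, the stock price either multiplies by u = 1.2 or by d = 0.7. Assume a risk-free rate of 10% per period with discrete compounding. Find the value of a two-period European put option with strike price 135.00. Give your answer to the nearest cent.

13.95

Risk-neutral probability p = (1 + 0.1 − 0.7)/(1.2 − 0.7) = 0.4000/0.5000 = 0.8000
Terminal stock prices: S_uu = 158.4, S_ud = 92.4, S_dd = 53.9
Terminal payoffs (K − S): max(-23.4, 0) = 0, max(42.6, 0) = 42.6, max(81.1, 0) = 81.1
Node u (S = 132): V_u = 1/1.1·[0.8000·0.0000 + 0.2000·42.6000] = 7.7455
Node d (S = 77): V_d = 1/1.1·[0.8000·42.6000 + 0.2000·81.1000] = 45.7273
Node 0 (S = 110): V_0 = 1/1.1·[0.8000·7.7455 + 0.2000·45.7273] = 13.9471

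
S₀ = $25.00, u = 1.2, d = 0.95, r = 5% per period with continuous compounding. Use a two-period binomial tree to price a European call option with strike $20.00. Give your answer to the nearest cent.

$6.90

Risk-neutral probability p = (e^0.05 − 0.95)/(1.2 − 0.95) = 0.1013/0.2500 = 0.4051
Terminal stock prices: S_uu = 36, S_ud = 28.5, S_dd = 22.56
Terminal payoffs (S − K): max(16, 0) = 16, max(8.5, 0) = 8.5, max(2.562, 0) = 2.562
Node u (S = 30): V_u = e^(−0.05)·[0.4051·16.0000 + 0.5949·8.5000] = 10.9754
Node d (S = 23.75): V_d = e^(−0.05)·[0.4051·8.5000 + 0.5949·2.5625] = 4.7254
Node 0 (S = 25): V_0 = e^(−0.05)·[0.4051·10.9754 + 0.5949·4.7254] = 6.9033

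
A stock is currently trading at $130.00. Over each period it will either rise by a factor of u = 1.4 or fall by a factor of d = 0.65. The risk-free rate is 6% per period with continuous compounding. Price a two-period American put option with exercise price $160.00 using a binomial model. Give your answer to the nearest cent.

$41.22

Risk-neutral probability p = (e^0.06 − 0.65)/(1.4 − 0.65) = 0.4118/0.7500 = 0.5491
Terminal stock prices: S_uu = 254.8, S_ud = 118.3, S_dd = 54.93
Terminal payoffs (K − S): max(-94.8, 0) = 0, max(41.7, 0) = 41.7, max(105.1, 0) = 105.1
Node u (S = 182): continuation = e^(−0.06)·[0.5491·0.0000 + 0.4509·41.7000] = 17.7070; exercise value = 0.0000 ≤ continuation, so V_u = 17.7070
Node d (S = 84.5): continuation = e^(−0.06)·[0.5491·41.7000 + 0.4509·105.0750] = 66.1823; exercise value = 75.5000 > continuation, so V_d = 75.5000 (exercise)
Node 0 (S = 130): continuation = e^(−0.06)·[0.5491·17.7070 + 0.4509·75.5000] = 41.2163; exercise value = 30.0000 ≤ continuation, so V_0 = 41.2163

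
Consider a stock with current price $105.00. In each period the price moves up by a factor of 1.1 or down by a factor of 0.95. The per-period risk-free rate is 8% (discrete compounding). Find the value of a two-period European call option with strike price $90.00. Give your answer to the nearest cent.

$27.84

Risk-neutral probability p = (1 + 0.08 − 0.95)/(1.1 − 0.95) = 0.1300/0.1500 = 0.8667
Terminal stock prices: S_uu = 127.1, S_ud = 109.7, S_dd = 94.76
Terminal payoffs (S − K): max(37.05, 0) = 37.05, max(19.73, 0) = 19.73, max(4.763, 0) = 4.763
Node u (S = 115.5): V_u = 1/1.08·[0.8667·37.0500 + 0.1333·19.7250] = 32.1667
Node d (S = 99.75): V_d = 1/1.08·[0.8667·19.7250 + 0.1333·4.7625] = 16.4167
Node 0 (S = 105): V_0 = 1/1.08·[0.8667·32.1667 + 0.1333·16.4167] = 27.8395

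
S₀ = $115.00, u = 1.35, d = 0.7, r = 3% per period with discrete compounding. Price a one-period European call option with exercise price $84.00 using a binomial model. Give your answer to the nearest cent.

Risk-neutral probability p = (1 + 0.03 − 0.7)/(1.35 − 0.7) = 0.3300/0.6500 = 0.5077
Terminal stock prices: S_u = 155.2, S_d = 80.5
Terminal payoffs (S − K): max(71.25, 0) = 71.25, max(-3.5, 0) = 0
Node 0 (S = 115): V_0 = 1/1.03·[0.5077·71.2500 + 0.4923·0.0000] = 35.1195

$35.12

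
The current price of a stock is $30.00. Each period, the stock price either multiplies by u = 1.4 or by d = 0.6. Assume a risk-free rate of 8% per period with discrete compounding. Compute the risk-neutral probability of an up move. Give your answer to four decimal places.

Risk-neutral probability p = (1 + 0.08 − 0.6)/(1.4 − 0.6) = 0.4800/0.8000 = 0.6000

p = 0.6000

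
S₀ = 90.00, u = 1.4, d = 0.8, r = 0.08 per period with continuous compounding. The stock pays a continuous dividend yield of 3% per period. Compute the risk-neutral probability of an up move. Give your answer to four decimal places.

p = 0.4188

Per-period risk-free factor R = e^0.08 = 1.0833; dividend-adjusted growth = e^(0.08−0.03) = 1.0513.
Risk-neutral probability p = (1.0513 − 0.8)/(1.4 − 0.8) = 0.2513/0.6000 = 0.4188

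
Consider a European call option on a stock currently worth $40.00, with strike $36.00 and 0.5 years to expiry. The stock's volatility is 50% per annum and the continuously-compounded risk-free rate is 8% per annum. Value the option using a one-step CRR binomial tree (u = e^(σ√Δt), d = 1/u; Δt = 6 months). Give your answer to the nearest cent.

CRR parameters: u = e^(σ√Δt) = e^(0.5·√0.5) = 1.4241, d = 1/u = 0.7022
Per-period rate: rΔt = 0.08·0.5 = 0.04, so R = e^0.04 = 1.0408
Risk-neutral probability p = (e^0.04 − 0.7022)/(1.4241 − 0.7022) = 0.3386/0.7219 = 0.4691
Terminal stock prices: S_u = 56.96, S_d = 28.09
Terminal payoffs (S − K): max(20.96, 0) = 20.96, max(-7.912, 0) = 0
Node 0 (S = 40): V_0 = e^(−0.04)·[0.4691·20.9648 + 0.5309·0.0000] = 9.4480

$9.45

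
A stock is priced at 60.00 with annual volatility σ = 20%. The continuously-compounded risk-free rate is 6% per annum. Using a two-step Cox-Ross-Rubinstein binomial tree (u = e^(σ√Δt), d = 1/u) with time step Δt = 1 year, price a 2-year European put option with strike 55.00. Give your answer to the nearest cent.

2.06

CRR parameters: u = e^(σ√Δt) = e^(0.2·√1) = 1.2214, d = 1/u = 0.8187
Per-period rate: rΔt = 0.06·1 = 0.06, so R = e^0.06 = 1.0618
Risk-neutral probability p = (e^0.06 − 0.8187)/(1.2214 − 0.8187) = 0.2431/0.4027 = 0.6037
Terminal stock prices: S_uu = 89.51, S_ud = 60, S_dd = 40.22
Terminal payoffs (K − S): max(-34.51, 0) = 0, max(-5, 0) = 0, max(14.78, 0) = 14.78
Node u (S = 73.28): V_u = e^(−0.06)·[0.6037·0.0000 + 0.3963·0.0000] = 0.0000
Node d (S = 49.12): V_d = e^(−0.06)·[0.6037·0.0000 + 0.3963·14.7808] = 5.5161
Node 0 (S = 60): V_0 = e^(−0.06)·[0.6037·0.0000 + 0.3963·5.5161] = 2.0586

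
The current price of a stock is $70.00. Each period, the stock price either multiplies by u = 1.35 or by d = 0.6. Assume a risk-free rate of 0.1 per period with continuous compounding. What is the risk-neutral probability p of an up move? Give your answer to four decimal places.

Risk-neutral probability p = (e^0.1 − 0.6)/(1.35 − 0.6) = 0.5052/0.7500 = 0.6736

p = 0.6736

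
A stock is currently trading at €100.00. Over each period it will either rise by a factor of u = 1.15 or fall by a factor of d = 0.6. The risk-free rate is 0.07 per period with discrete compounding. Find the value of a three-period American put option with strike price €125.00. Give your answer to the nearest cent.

€25.00

Risk-neutral probability p = (1 + 0.07 − 0.6)/(1.15 − 0.6) = 0.4700/0.5500 = 0.8545
Terminal stock prices: S_uuu = 152.1, S_uud = 79.35, S_udd = 41.4, S_ddd = 21.6
Terminal payoffs (K − S): max(-27.09, 0) = 0, max(45.65, 0) = 45.65, max(83.6, 0) = 83.6, max(103.4, 0) = 103.4
Node uu (S = 132.2): continuation = 1/1.07·[0.8545·0.0000 + 0.1455·45.6500] = 6.2056; exercise value = 0.0000 ≤ continuation, so V_uu = 6.2056
Node ud (S = 69): continuation = 1/1.07·[0.8545·45.6500 + 0.1455·83.6000] = 47.8224; exercise value = 56.0000 > continuation, so V_ud = 56.0000 (exercise)
Node dd (S = 36): continuation = 1/1.07·[0.8545·83.6000 + 0.1455·103.4000] = 80.8224; exercise value = 89.0000 > continuation, so V_dd = 89.0000 (exercise)
Node u (S = 115): continuation = 1/1.07·[0.8545·6.2056 + 0.1455·56.0000] = 12.5686; exercise value = 10.0000 ≤ continuation, so V_u = 12.5686
Node d (S = 60): continuation = 1/1.07·[0.8545·56.0000 + 0.1455·89.0000] = 56.8224; exercise value = 65.0000 > continuation, so V_d = 65.0000 (exercise)
Node 0 (S = 100): continuation = 1/1.07·[0.8545·12.5686 + 0.1455·65.0000] = 18.8738; exercise value = 25.0000 > continuation, so V_0 = 25.0000 (exercise)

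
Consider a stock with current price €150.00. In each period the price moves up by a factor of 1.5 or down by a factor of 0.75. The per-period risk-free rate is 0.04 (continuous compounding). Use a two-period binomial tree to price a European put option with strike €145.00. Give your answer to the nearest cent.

Risk-neutral probability p = (e^0.04 − 0.75)/(1.5 − 0.75) = 0.2908/0.7500 = 0.3877
Terminal stock prices: S_uu = 337.5, S_ud = 168.8, S_dd = 84.38
Terminal payoffs (K − S): max(-192.5, 0) = 0, max(-23.75, 0) = 0, max(60.62, 0) = 60.62
Node u (S = 225): V_u = e^(−0.04)·[0.3877·0.0000 + 0.6123·0.0000] = 0.0000
Node d (S = 112.5): V_d = e^(−0.04)·[0.3877·0.0000 + 0.6123·60.6250] = 35.6624
Node 0 (S = 150): V_0 = e^(−0.04)·[0.3877·0.0000 + 0.6123·35.6624] = 20.9782

€20.98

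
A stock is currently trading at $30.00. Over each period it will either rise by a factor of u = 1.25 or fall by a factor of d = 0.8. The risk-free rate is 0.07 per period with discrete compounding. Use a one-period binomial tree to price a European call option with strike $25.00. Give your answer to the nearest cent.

Risk-neutral probability p = (1 + 0.07 − 0.8)/(1.25 − 0.8) = 0.2700/0.4500 = 0.6000
Terminal stock prices: S_u = 37.5, S_d = 24
Terminal payoffs (S − K): max(12.5, 0) = 12.5, max(-1, 0) = 0
Node 0 (S = 30): V_0 = 1/1.07·[0.6000·12.5000 + 0.4000·0.0000] = 7.0093

$7.01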